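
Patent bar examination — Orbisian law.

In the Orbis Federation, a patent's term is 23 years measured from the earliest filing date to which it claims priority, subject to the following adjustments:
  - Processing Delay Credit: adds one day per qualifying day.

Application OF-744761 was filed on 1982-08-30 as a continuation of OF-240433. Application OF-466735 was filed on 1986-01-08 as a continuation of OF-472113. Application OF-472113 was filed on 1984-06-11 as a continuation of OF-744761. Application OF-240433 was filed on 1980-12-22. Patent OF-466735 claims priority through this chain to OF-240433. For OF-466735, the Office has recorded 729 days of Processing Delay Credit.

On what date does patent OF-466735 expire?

Earliest priority filing: 22 December 1980.
Base term: 22 December 1980 + 23 years → 22 December 2003.
Processing Delay Credit: +729 days → 20 December 2005.

2005-12-20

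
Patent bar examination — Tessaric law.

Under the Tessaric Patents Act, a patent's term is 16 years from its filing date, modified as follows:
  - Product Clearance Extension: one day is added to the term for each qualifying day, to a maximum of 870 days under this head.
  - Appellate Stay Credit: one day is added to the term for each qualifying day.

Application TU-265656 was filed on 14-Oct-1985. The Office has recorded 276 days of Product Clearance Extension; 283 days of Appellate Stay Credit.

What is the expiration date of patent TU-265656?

Base term: filing date + 16 years → 14 October 2001.
Product Clearance Extension: 276 days (within the 870-day cap) → +276 days → 17 July 2002.
Appellate Stay Credit: +283 days → 26 April 2003.

April 26, 2003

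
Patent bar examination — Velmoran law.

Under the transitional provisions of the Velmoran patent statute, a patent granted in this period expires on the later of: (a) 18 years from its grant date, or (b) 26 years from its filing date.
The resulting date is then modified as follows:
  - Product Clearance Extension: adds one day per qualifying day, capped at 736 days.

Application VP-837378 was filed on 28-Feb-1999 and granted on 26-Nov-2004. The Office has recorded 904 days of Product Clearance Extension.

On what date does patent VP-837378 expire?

(a) grant + 18 years → 26 November 2022.
(b) filing + 26 years → 28 February 2025.
Later of the two: 28 February 2025.
Product Clearance Extension: 904 days claimed exceeds the 736-day cap, so +736 days → 6 March 2027.

March 6, 2027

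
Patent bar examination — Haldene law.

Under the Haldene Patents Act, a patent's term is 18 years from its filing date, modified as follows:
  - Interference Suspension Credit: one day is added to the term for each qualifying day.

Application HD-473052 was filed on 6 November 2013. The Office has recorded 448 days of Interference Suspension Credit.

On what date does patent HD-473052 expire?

Base term: filing date + 18 years → 6 November 2031.
Interference Suspension Credit: +448 days → 27 January 2033.

2033-01-27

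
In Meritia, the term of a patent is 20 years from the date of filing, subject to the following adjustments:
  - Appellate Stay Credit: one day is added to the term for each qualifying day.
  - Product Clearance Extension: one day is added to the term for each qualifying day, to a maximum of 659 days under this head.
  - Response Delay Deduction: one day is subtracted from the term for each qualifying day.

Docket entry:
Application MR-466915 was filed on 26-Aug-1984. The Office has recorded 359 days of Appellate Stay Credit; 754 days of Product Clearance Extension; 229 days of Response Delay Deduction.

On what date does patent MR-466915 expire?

Base term: filing date + 20 years → 26 August 2004.
Appellate Stay Credit: +359 days → 20 August 2005.
Product Clearance Extension: 754 days claimed exceeds the 659-day cap, so +659 days → 10 June 2007.
Response Delay Deduction: −229 days → 24 October 2006.

October 24, 2006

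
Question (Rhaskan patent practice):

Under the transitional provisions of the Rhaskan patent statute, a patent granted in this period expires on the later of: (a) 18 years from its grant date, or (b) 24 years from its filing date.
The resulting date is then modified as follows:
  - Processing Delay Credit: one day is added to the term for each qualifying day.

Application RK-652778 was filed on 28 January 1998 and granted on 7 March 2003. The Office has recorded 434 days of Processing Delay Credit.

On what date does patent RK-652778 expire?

(a) grant + 18 years → 7 March 2021.
(b) filing + 24 years → 28 January 2022.
Later of the two: 28 January 2022.
Processing Delay Credit: +434 days → 7 April 2023.

2023-04-07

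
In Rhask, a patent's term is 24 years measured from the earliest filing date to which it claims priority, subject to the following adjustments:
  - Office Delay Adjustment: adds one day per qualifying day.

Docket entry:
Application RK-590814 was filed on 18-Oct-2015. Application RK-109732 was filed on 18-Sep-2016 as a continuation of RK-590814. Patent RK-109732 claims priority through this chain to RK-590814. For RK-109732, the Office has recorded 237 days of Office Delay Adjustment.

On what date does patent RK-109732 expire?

2040-06-11

Earliest priority filing: 18 October 2015.
Base term: 18 October 2015 + 24 years → 18 October 2039.
Office Delay Adjustment: +237 days → 11 June 2040.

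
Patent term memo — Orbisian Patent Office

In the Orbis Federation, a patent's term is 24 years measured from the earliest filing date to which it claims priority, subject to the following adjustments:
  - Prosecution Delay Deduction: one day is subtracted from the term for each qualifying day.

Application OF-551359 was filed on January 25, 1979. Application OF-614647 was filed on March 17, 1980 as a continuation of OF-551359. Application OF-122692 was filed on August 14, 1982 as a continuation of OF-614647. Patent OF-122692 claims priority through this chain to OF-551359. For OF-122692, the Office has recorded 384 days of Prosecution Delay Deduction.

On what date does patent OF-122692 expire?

Earliest priority filing: 25 January 1979.
Base term: 25 January 1979 + 24 years → 25 January 2003.
Prosecution Delay Deduction: −384 days → 6 January 2002.

January 6, 2002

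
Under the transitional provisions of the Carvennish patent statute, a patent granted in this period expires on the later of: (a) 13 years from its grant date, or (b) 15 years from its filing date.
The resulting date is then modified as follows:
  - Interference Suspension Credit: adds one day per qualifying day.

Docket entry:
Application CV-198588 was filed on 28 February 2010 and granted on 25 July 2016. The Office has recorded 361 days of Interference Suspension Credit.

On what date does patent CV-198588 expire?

(a) grant + 13 years → 25 July 2029.
(b) filing + 15 years → 28 February 2025.
Later of the two: 25 July 2029.
Interference Suspension Credit: +361 days → 21 July 2030.

July 21, 2030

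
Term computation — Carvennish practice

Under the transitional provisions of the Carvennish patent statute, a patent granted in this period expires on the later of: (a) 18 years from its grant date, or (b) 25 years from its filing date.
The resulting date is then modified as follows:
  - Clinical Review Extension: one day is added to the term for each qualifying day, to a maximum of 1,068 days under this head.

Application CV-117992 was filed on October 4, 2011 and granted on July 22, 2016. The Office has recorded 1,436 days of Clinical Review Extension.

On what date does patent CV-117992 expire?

September 7, 2039

(a) grant + 18 years → 22 July 2034.
(b) filing + 25 years → 4 October 2036.
Later of the two: 4 October 2036.
Clinical Review Extension: 1436 days claimed exceeds the 1068-day cap, so +1068 days → 7 September 2039.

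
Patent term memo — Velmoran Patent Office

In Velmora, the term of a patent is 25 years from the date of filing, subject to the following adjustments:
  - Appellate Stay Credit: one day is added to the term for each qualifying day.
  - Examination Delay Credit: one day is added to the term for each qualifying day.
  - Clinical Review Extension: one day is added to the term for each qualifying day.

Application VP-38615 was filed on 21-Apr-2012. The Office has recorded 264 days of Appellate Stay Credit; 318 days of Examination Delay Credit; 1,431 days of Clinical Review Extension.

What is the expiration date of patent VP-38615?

October 25, 2042

Base term: filing date + 25 years → 21 April 2037.
Appellate Stay Credit: +264 days → 10 January 2038.
Examination Delay Credit: +318 days → 24 November 2038.
Clinical Review Extension: +1431 days → 25 October 2042.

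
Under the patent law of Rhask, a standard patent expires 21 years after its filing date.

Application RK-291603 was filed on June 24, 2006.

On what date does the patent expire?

June 24, 2027

Filing date + 21 years → 24 June 2027.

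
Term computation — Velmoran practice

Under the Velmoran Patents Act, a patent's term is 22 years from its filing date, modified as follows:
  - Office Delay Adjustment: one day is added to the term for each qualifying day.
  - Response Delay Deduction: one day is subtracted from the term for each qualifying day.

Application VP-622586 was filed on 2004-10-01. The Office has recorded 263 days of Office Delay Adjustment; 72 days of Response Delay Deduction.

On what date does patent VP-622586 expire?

Base term: filing date + 22 years → 1 October 2026.
Office Delay Adjustment: +263 days → 21 June 2027.
Response Delay Deduction: −72 days → 10 April 2027.

April 10, 2027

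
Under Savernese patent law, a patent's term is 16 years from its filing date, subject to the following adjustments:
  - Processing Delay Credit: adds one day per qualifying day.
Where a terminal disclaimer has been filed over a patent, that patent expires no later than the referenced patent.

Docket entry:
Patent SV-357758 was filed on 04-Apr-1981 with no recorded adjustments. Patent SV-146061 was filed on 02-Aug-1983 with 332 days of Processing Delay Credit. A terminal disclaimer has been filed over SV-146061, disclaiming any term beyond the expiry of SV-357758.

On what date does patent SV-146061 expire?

April 4, 1997

Natural term of SV-146061:
  Base: filing + 16 years → 2 August 1999.
  Processing Delay Credit: +332 days → 29 June 2000.
Expiry of referenced patent SV-357758:
  Base: filing + 16 years → 4 April 1997.
Terminal disclaimer: SV-146061 expires on the earlier of 29 June 2000 and 4 April 1997.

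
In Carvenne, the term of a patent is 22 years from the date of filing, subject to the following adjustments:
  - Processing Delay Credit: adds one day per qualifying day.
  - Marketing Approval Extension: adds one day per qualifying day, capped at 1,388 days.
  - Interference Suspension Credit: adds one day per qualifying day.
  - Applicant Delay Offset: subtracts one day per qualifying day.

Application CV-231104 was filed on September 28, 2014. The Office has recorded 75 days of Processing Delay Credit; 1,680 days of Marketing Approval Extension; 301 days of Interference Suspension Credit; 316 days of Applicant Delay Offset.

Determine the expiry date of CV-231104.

Base term: filing date + 22 years → 28 September 2036.
Processing Delay Credit: +75 days → 12 December 2036.
Marketing Approval Extension: 1680 days claimed exceeds the 1388-day cap, so +1388 days → 30 September 2040.
Interference Suspension Credit: +301 days → 28 July 2041.
Applicant Delay Offset: −316 days → 15 September 2040.

September 15, 2040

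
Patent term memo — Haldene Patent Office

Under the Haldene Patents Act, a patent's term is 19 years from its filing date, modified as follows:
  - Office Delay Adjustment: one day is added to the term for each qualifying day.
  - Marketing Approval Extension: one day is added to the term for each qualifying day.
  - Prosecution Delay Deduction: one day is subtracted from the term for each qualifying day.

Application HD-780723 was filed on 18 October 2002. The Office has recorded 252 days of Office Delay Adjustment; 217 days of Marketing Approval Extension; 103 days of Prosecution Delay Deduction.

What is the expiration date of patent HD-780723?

Base term: filing date + 19 years → 18 October 2021.
Office Delay Adjustment: +252 days → 27 June 2022.
Marketing Approval Extension: +217 days → 30 January 2023.
Prosecution Delay Deduction: −103 days → 19 October 2022.

October 19, 2022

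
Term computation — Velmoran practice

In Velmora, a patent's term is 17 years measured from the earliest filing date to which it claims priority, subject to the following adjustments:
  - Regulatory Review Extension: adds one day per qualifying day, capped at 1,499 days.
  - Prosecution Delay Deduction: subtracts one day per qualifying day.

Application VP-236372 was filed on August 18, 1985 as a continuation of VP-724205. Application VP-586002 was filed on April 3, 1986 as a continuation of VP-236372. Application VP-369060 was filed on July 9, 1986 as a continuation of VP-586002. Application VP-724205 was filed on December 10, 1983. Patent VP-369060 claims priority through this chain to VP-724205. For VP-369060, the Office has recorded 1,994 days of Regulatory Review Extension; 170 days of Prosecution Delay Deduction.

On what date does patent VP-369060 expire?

Earliest priority filing: 10 December 1983.
Base term: 10 December 1983 + 17 years → 10 December 2000.
Regulatory Review Extension: 1994 days claimed exceeds the 1499-day cap, so +1499 days → 17 January 2005.
Prosecution Delay Deduction: −170 days → 31 July 2004.

July 31, 2004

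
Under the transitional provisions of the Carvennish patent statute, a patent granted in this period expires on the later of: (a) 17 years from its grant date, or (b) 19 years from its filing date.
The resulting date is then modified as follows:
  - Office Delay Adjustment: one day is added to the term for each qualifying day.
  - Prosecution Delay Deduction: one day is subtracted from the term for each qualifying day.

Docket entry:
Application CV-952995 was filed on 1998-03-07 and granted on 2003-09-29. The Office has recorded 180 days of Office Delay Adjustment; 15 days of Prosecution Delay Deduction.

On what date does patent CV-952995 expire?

2021-03-13

(a) grant + 17 years → 29 September 2020.
(b) filing + 19 years → 7 March 2017.
Later of the two: 29 September 2020.
Office Delay Adjustment: +180 days → 28 March 2021.
Prosecution Delay Deduction: −15 days → 13 March 2021.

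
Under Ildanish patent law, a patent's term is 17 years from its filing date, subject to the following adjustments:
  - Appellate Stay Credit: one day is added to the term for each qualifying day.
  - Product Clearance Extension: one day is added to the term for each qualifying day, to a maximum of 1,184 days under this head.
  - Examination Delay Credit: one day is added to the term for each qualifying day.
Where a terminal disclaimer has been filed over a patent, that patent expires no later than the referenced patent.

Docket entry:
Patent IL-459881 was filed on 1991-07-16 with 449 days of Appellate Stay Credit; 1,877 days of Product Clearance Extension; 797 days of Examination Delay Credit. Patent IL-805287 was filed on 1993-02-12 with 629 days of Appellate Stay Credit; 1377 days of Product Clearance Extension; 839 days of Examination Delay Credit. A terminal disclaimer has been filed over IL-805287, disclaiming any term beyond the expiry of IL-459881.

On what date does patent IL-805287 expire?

Natural term of IL-805287:
  Base: filing + 17 years → 12 February 2010.
  Appellate Stay Credit: +629 days → 3 November 2011.
  Product Clearance Extension: 1377 days claimed exceeds the 1184-day cap, so +1184 days → 30 January 2015.
  Examination Delay Credit: +839 days → 18 May 2017.
Expiry of referenced patent IL-459881:
  Base: filing + 17 years → 16 July 2008.
  Appellate Stay Credit: +449 days → 8 October 2009.
  Product Clearance Extension: 1877 days claimed exceeds the 1184-day cap, so +1184 days → 4 January 2013.
  Examination Delay Credit: +797 days → 12 March 2015.
Terminal disclaimer: IL-805287 expires on the earlier of 18 May 2017 and 12 March 2015.

March 12, 2015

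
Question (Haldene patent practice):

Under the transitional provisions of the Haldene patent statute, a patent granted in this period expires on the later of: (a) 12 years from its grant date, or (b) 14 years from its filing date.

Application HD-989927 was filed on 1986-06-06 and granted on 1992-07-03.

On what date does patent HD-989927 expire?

July 3, 2004

(a) grant + 12 years → 3 July 2004.
(b) filing + 14 years → 6 June 2000.
Later of the two: 3 July 2004.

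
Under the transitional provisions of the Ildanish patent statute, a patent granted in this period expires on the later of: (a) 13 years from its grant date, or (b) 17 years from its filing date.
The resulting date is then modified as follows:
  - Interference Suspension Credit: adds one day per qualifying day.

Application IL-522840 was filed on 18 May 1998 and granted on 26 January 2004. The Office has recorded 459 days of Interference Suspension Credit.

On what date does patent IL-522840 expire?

(a) grant + 13 years → 26 January 2017.
(b) filing + 17 years → 18 May 2015.
Later of the two: 26 January 2017.
Interference Suspension Credit: +459 days → 30 April 2018.

April 30, 2018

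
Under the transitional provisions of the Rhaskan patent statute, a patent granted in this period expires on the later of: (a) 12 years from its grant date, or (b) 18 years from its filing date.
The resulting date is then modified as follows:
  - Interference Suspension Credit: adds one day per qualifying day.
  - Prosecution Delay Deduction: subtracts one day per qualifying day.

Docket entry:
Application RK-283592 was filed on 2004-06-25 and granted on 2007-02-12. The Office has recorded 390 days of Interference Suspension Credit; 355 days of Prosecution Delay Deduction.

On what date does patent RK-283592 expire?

(a) grant + 12 years → 12 February 2019.
(b) filing + 18 years → 25 June 2022.
Later of the two: 25 June 2022.
Interference Suspension Credit: +390 days → 20 July 2023.
Prosecution Delay Deduction: −355 days → 30 July 2022.

2022-07-30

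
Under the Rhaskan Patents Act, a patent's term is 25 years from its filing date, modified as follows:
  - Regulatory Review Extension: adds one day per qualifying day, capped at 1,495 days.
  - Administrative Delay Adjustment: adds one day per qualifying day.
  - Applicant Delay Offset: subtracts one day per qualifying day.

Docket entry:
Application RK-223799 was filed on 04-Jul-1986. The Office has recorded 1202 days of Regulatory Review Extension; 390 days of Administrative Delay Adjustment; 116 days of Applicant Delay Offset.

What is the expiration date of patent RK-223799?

Base term: filing date + 25 years → 4 July 2011.
Regulatory Review Extension: 1202 days (within the 1495-day cap) → +1202 days → 18 October 2014.
Administrative Delay Adjustment: +390 days → 12 November 2015.
Applicant Delay Offset: −116 days → 19 July 2015.

2015-07-19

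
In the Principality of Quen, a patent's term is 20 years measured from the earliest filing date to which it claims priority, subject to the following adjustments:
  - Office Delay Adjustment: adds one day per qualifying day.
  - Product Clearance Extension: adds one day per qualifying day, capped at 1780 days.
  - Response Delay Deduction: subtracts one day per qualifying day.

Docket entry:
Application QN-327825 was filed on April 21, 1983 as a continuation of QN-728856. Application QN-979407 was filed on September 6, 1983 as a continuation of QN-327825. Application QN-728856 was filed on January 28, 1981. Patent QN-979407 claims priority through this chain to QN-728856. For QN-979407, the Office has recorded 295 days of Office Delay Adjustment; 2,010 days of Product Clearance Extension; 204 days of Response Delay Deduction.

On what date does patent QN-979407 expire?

Earliest priority filing: 28 January 1981.
Base term: 28 January 1981 + 20 years → 28 January 2001.
Office Delay Adjustment: +295 days → 19 November 2001.
Product Clearance Extension: 2010 days claimed exceeds the 1780-day cap, so +1780 days → 4 October 2006.
Response Delay Deduction: −204 days → 14 March 2006.

2006-03-14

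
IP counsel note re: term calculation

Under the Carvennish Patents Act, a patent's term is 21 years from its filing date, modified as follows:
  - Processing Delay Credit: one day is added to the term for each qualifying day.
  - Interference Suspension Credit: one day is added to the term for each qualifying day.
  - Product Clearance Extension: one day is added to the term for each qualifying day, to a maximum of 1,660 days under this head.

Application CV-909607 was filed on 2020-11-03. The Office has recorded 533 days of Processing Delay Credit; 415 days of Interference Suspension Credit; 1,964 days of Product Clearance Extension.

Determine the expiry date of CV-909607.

Base term: filing date + 21 years → 3 November 2041.
Processing Delay Credit: +533 days → 20 April 2043.
Interference Suspension Credit: +415 days → 8 June 2044.
Product Clearance Extension: 1964 days claimed exceeds the 1660-day cap, so +1660 days → 24 December 2048.

December 24, 2048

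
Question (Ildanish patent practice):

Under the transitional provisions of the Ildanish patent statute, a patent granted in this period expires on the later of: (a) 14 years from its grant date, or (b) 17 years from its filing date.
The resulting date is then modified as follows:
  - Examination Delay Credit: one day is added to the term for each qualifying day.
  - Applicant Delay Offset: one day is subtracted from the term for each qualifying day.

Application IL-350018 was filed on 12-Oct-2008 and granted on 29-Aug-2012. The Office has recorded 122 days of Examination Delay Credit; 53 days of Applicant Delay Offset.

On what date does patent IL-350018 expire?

(a) grant + 14 years → 29 August 2026.
(b) filing + 17 years → 12 October 2025.
Later of the two: 29 August 2026.
Examination Delay Credit: +122 days → 29 December 2026.
Applicant Delay Offset: −53 days → 6 November 2026.

2026-11-06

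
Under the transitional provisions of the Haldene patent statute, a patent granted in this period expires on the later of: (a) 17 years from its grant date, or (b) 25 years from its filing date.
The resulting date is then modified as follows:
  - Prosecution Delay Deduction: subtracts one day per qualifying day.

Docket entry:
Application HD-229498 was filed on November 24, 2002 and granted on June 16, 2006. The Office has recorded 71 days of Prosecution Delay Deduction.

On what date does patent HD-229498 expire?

(a) grant + 17 years → 16 June 2023.
(b) filing + 25 years → 24 November 2027.
Later of the two: 24 November 2027.
Prosecution Delay Deduction: −71 days → 14 September 2027.

September 14, 2027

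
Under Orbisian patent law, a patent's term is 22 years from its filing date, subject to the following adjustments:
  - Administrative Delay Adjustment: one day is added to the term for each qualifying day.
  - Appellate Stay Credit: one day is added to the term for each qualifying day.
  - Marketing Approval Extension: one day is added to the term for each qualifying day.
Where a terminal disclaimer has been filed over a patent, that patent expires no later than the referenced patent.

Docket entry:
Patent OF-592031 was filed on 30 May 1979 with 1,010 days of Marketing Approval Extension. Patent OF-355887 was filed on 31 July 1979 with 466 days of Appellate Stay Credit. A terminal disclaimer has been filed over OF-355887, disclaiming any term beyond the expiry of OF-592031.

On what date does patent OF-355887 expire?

2002-11-09

Natural term of OF-355887:
  Base: filing + 22 years → 31 July 2001.
  Appellate Stay Credit: +466 days → 9 November 2002.
Expiry of referenced patent OF-592031:
  Base: filing + 22 years → 30 May 2001.
  Marketing Approval Extension: +1010 days → 5 March 2004.
Terminal disclaimer: OF-355887 expires on the earlier of 9 November 2002 and 5 March 2004.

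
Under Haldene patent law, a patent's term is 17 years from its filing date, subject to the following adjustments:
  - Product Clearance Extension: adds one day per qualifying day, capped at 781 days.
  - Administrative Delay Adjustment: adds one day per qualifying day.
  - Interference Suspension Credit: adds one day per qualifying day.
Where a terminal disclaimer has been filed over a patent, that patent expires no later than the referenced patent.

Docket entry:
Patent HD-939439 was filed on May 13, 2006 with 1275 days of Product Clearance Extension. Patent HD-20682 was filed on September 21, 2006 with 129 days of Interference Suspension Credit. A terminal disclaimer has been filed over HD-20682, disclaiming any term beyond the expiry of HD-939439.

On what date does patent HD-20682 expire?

2024-01-28

Natural term of HD-20682:
  Base: filing + 17 years → 21 September 2023.
  Interference Suspension Credit: +129 days → 28 January 2024.
Expiry of referenced patent HD-939439:
  Base: filing + 17 years → 13 May 2023.
  Product Clearance Extension: 1275 days claimed exceeds the 781-day cap, so +781 days → 2 July 2025.
Terminal disclaimer: HD-20682 expires on the earlier of 28 January 2024 and 2 July 2025.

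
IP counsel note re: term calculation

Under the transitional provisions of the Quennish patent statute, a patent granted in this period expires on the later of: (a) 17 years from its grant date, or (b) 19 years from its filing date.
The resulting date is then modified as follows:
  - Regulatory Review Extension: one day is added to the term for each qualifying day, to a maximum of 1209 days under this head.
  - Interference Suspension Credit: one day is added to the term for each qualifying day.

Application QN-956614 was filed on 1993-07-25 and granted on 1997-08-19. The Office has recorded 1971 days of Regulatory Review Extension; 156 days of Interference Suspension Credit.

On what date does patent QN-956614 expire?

(a) grant + 17 years → 19 August 2014.
(b) filing + 19 years → 25 July 2012.
Later of the two: 19 August 2014.
Regulatory Review Extension: 1971 days claimed exceeds the 1209-day cap, so +1209 days → 10 December 2017.
Interference Suspension Credit: +156 days → 15 May 2018.

2018-05-15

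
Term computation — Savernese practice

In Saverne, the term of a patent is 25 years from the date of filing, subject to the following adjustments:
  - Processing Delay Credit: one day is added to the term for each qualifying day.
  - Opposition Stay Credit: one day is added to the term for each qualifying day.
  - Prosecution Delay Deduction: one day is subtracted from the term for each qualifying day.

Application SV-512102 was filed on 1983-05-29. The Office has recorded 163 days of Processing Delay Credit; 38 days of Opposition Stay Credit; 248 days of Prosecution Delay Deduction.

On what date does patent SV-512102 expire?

April 12, 2008

Base term: filing date + 25 years → 29 May 2008.
Processing Delay Credit: +163 days → 8 November 2008.
Opposition Stay Credit: +38 days → 16 December 2008.
Prosecution Delay Deduction: −248 days → 12 April 2008.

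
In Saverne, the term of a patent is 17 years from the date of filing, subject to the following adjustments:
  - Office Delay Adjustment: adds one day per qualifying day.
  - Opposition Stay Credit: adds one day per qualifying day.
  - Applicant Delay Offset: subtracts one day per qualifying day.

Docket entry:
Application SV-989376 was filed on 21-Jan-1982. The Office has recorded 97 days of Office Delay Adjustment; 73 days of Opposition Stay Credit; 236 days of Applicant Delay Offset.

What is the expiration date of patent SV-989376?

1998-11-16

Base term: filing date + 17 years → 21 January 1999.
Office Delay Adjustment: +97 days → 28 April 1999.
Opposition Stay Credit: +73 days → 10 July 1999.
Applicant Delay Offset: −236 days → 16 November 1998.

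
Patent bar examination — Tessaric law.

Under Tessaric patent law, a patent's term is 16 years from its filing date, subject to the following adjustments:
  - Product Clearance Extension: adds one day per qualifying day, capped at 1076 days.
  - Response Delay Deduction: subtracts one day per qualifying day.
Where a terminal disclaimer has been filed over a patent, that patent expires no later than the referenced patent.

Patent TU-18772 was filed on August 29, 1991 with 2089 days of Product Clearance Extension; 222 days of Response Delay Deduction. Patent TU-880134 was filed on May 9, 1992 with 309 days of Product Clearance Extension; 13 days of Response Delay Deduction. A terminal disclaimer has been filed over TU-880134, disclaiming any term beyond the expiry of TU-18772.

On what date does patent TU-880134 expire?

Natural term of TU-880134:
  Base: filing + 16 years → 9 May 2008.
  Product Clearance Extension: 309 days (within the 1076-day cap) → +309 days → 14 March 2009.
  Response Delay Deduction: −13 days → 1 March 2009.
Expiry of referenced patent TU-18772:
  Base: filing + 16 years → 29 August 2007.
  Product Clearance Extension: 2089 days claimed exceeds the 1076-day cap, so +1076 days → 9 August 2010.
  Response Delay Deduction: −222 days → 30 December 2009.
Terminal disclaimer: TU-880134 expires on the earlier of 1 March 2009 and 30 December 2009.

2009-03-01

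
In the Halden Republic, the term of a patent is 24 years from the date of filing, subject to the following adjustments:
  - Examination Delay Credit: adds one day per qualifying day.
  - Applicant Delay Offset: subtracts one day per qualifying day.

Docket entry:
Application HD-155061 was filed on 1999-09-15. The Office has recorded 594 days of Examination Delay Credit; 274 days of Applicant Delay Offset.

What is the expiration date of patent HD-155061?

2024-07-31

Base term: filing date + 24 years → 15 September 2023.
Examination Delay Credit: +594 days → 1 May 2025.
Applicant Delay Offset: −274 days → 31 July 2024.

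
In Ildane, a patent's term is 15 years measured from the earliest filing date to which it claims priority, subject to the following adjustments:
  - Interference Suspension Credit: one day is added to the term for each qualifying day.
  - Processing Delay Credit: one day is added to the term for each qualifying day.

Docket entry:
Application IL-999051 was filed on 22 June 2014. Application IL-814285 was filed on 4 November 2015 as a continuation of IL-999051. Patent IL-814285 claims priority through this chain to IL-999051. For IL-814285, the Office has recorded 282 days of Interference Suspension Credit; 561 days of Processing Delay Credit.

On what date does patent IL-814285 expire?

Earliest priority filing: 22 June 2014.
Base term: 22 June 2014 + 15 years → 22 June 2029.
Interference Suspension Credit: +282 days → 31 March 2030.
Processing Delay Credit: +561 days → 13 October 2031.

2031-10-13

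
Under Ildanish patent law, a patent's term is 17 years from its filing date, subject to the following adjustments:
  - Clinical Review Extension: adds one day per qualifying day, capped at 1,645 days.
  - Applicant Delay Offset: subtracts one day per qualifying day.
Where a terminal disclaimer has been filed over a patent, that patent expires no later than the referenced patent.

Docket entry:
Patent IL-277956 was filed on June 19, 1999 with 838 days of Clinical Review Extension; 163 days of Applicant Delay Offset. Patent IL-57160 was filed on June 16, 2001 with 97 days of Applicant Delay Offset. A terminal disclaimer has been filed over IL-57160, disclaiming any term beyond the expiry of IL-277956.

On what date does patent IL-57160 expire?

Natural term of IL-57160:
  Base: filing + 17 years → 16 June 2018.
  Applicant Delay Offset: −97 days → 11 March 2018.
Expiry of referenced patent IL-277956:
  Base: filing + 17 years → 19 June 2016.
  Clinical Review Extension: 838 days (within the 1645-day cap) → +838 days → 5 October 2018.
  Applicant Delay Offset: −163 days → 25 April 2018.
Terminal disclaimer: IL-57160 expires on the earlier of 11 March 2018 and 25 April 2018.

March 11, 2018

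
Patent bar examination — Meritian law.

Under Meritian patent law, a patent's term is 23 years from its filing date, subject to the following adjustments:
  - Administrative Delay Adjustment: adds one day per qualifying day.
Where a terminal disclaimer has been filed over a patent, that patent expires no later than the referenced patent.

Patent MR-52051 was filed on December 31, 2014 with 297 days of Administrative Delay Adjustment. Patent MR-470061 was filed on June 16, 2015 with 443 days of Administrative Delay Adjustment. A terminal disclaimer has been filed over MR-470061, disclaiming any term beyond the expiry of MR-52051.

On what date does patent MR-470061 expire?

Natural term of MR-470061:
  Base: filing + 23 years → 16 June 2038.
  Administrative Delay Adjustment: +443 days → 2 September 2039.
Expiry of referenced patent MR-52051:
  Base: filing + 23 years → 31 December 2037.
  Administrative Delay Adjustment: +297 days → 24 October 2038.
Terminal disclaimer: MR-470061 expires on the earlier of 2 September 2039 and 24 October 2038.

October 24, 2038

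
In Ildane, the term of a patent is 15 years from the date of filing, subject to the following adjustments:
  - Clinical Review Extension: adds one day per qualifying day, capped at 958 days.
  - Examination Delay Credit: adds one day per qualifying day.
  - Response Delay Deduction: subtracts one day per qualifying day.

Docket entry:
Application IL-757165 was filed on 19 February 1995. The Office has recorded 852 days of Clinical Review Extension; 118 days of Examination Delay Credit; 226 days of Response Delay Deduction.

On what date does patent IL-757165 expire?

Base term: filing date + 15 years → 19 February 2010.
Clinical Review Extension: 852 days (within the 958-day cap) → +852 days → 20 June 2012.
Examination Delay Credit: +118 days → 16 October 2012.
Response Delay Deduction: −226 days → 4 March 2012.

March 4, 2012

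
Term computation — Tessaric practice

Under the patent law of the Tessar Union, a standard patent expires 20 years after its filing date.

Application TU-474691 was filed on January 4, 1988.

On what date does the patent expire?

Filing date + 20 years → 4 January 2008.

2008-01-04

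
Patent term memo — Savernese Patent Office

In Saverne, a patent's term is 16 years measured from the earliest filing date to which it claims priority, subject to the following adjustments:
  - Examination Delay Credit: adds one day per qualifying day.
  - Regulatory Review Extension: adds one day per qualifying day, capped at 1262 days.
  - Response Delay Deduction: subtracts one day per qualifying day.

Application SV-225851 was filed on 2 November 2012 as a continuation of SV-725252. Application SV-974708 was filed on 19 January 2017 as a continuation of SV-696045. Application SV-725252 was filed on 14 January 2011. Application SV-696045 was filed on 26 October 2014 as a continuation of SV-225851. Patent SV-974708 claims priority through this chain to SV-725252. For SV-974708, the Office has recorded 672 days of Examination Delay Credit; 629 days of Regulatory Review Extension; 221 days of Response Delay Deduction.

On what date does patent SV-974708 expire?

Earliest priority filing: 14 January 2011.
Base term: 14 January 2011 + 16 years → 14 January 2027.
Examination Delay Credit: +672 days → 16 November 2028.
Regulatory Review Extension: 629 days (within the 1262-day cap) → +629 days → 7 August 2030.
Response Delay Deduction: −221 days → 29 December 2029.

December 29, 2029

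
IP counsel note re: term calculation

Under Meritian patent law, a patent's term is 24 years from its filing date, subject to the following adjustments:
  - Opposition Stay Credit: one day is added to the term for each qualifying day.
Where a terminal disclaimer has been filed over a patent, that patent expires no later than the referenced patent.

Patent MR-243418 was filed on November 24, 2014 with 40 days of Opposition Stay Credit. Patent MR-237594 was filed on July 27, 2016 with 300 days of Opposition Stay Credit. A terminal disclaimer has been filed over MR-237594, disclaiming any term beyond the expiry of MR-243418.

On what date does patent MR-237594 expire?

2039-01-03

Natural term of MR-237594:
  Base: filing + 24 years → 27 July 2040.
  Opposition Stay Credit: +300 days → 23 May 2041.
Expiry of referenced patent MR-243418:
  Base: filing + 24 years → 24 November 2038.
  Opposition Stay Credit: +40 days → 3 January 2039.
Terminal disclaimer: MR-237594 expires on the earlier of 23 May 2041 and 3 January 2039.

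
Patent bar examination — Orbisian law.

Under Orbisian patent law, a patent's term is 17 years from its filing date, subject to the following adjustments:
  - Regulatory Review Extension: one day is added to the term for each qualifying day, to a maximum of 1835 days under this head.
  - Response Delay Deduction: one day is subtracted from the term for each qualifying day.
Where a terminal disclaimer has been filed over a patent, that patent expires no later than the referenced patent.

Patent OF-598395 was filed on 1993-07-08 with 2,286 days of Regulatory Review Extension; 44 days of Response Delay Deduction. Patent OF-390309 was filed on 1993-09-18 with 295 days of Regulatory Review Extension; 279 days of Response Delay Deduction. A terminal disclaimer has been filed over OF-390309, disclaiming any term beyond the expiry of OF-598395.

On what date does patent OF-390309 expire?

October 4, 2010

Natural term of OF-390309:
  Base: filing + 17 years → 18 September 2010.
  Regulatory Review Extension: 295 days (within the 1835-day cap) → +295 days → 10 July 2011.
  Response Delay Deduction: −279 days → 4 October 2010.
Expiry of referenced patent OF-598395:
  Base: filing + 17 years → 8 July 2010.
  Regulatory Review Extension: 2286 days claimed exceeds the 1835-day cap, so +1835 days → 17 July 2015.
  Response Delay Deduction: −44 days → 3 June 2015.
Terminal disclaimer: OF-390309 expires on the earlier of 4 October 2010 and 3 June 2015.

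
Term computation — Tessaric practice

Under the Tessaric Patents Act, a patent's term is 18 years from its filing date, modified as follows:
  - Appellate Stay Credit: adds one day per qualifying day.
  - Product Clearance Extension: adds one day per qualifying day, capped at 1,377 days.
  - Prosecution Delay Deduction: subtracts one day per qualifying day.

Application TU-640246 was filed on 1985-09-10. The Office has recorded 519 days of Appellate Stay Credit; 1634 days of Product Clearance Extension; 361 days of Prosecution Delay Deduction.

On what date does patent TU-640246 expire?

Base term: filing date + 18 years → 10 September 2003.
Appellate Stay Credit: +519 days → 10 February 2005.
Product Clearance Extension: 1634 days claimed exceeds the 1377-day cap, so +1377 days → 18 November 2008.
Prosecution Delay Deduction: −361 days → 23 November 2007.

November 23, 2007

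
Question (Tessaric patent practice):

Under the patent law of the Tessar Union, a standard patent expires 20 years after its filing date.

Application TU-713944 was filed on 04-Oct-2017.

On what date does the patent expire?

Filing date + 20 years → 4 October 2037.

2037-10-04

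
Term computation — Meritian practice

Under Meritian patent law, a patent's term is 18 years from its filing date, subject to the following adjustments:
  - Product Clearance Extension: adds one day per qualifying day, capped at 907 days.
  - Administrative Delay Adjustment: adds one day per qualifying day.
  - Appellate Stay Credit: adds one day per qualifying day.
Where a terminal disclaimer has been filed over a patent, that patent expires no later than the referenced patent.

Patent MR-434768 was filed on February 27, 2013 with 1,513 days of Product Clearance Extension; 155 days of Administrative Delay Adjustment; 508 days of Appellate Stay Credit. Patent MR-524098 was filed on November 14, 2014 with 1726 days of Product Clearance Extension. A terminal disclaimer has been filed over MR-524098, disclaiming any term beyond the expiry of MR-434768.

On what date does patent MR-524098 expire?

2035-05-10

Natural term of MR-524098:
  Base: filing + 18 years → 14 November 2032.
  Product Clearance Extension: 1726 days claimed exceeds the 907-day cap, so +907 days → 10 May 2035.
Expiry of referenced patent MR-434768:
  Base: filing + 18 years → 27 February 2031.
  Product Clearance Extension: 1513 days claimed exceeds the 907-day cap, so +907 days → 22 August 2033.
  Administrative Delay Adjustment: +155 days → 24 January 2034.
  Appellate Stay Credit: +508 days → 16 June 2035.
Terminal disclaimer: MR-524098 expires on the earlier of 10 May 2035 and 16 June 2035.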